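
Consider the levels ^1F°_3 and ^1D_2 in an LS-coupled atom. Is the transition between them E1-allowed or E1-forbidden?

Initial level: S=0, L=3, J=3, parity odd. Final level: S=0, L=2, J=2, parity even.
ΔL = 0, ±1 (not L=0↔0): L: 3 → 2, ΔL = -1 — passes.
ΔS = 0: S: 0 → 0 — passes.
Parity must change: odd → even — passes.
ΔJ = 0, ±1 (not J=0↔0): J: 3 → 2, ΔJ = -1 — passes.
All four E1 rules are satisfied.

allowed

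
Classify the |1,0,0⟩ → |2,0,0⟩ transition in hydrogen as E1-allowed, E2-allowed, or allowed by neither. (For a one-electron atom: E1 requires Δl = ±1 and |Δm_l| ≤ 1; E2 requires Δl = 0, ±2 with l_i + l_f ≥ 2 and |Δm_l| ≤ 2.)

Δl = 0 − 0 = +0; l_i + l_f = 0.
Δm_l = +0.
E1 (Δl = ±1, |Δm_l| ≤ 1): not satisfied.
E2 (Δl = 0,±2, l_i+l_f ≥ 2, |Δm_l| ≤ 2): not satisfied.

neither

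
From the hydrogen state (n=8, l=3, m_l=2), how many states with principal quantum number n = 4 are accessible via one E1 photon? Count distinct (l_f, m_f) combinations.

2

E1 requires Δl = ±1, so l_f ∈ {2, 4}; with 0 ≤ l_f ≤ n_f−1 = 3, the allowed l_f values are {2}.
For l_f = 2: m_f ∈ {m_i−1, m_i, m_i+1} ∩ [−2, 2] = {1, 2} → 2 states.
Total: 2.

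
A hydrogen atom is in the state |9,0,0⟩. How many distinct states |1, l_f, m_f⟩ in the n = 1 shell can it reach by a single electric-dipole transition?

0

E1 requires l_f ∈ {-1, 1}, but neither lies in [0, 0], so no final state is reachable.
Total: 0.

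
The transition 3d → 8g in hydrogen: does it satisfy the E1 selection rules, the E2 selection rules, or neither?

E2

Δl = 4 − 2 = +2; l_i + l_f = 6.
E1 (Δl = ±1): not satisfied.
E2 (Δl = 0,±2, l_i+l_f ≥ 2): satisfied.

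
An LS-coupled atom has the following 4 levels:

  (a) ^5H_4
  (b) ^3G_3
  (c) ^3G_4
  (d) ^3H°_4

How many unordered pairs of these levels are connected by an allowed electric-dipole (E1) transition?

(a)–(b): forbidden (parity, ΔS).
(a)–(c): forbidden (parity, ΔS).
(a)–(d): forbidden (ΔS).
(b)–(c): forbidden (parity).
(b)–(d): allowed.
(c)–(d): allowed.
Allowed pairs: 2 of 6.

2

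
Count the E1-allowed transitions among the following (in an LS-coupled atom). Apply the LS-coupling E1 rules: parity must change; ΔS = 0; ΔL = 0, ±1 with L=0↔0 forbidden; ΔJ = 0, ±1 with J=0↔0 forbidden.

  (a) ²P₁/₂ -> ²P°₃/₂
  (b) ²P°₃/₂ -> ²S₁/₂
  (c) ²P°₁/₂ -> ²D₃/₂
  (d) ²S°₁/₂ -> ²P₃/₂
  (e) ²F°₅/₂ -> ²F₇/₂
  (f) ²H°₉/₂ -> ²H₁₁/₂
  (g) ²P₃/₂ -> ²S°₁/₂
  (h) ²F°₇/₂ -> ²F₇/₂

8

(a) allowed
(b) allowed
(c) allowed
(d) allowed
(e) allowed
(f) allowed
(g) allowed
(h) allowed
Total allowed: 8 of 8.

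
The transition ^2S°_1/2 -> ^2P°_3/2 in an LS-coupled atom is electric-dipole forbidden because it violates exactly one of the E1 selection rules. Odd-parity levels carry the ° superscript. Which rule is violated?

Parity must change: odd → odd — fails.
ΔS = 0: S: 1/2 → 1/2 — passes.
ΔL = 0, ±1 (not L=0↔0): L: 0 → 1, ΔL = +1 — passes.
ΔJ = 0, ±1 (not J=0↔0): J: 1/2 → 3/2, ΔJ = +1 — passes.

parity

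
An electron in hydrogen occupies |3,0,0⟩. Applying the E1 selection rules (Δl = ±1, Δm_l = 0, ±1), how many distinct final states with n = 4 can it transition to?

E1 requires Δl = ±1, so l_f ∈ {-1, 1}; with 0 ≤ l_f ≤ n_f−1 = 3, the allowed l_f values are {1}.
For l_f = 1: m_f ∈ {m_i−1, m_i, m_i+1} ∩ [−1, 1] = {-1, 0, 1} → 3 states.
Total: 3.

3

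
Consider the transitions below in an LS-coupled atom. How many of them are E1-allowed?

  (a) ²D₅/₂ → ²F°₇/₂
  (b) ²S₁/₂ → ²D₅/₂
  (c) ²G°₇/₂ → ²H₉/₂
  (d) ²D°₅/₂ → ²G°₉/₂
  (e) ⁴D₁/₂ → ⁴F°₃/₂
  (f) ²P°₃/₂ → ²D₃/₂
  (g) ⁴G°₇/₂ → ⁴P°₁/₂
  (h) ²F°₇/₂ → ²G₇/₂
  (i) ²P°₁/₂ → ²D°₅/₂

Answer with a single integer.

(a) allowed
(b) forbidden (parity, ΔL, ΔJ fail)
(c) allowed
(d) forbidden (parity, ΔL, ΔJ fail)
(e) allowed
(f) allowed
(g) forbidden (parity, ΔL, ΔJ fail)
(h) allowed
(i) forbidden (parity, ΔJ fail)
Total allowed: 5 of 9.

5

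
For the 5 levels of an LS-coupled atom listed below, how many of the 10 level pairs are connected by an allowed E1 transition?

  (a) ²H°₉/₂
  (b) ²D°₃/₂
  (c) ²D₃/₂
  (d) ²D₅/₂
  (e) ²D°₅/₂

4

(a)–(b): forbidden (parity, ΔL, ΔJ).
(a)–(c): forbidden (ΔL, ΔJ).
(a)–(d): forbidden (ΔL, ΔJ).
(a)–(e): forbidden (parity, ΔL, ΔJ).
(b)–(c): allowed.
(b)–(d): allowed.
(b)–(e): forbidden (parity).
(c)–(d): forbidden (parity).
(c)–(e): allowed.
(d)–(e): allowed.
Allowed pairs: 4 of 10.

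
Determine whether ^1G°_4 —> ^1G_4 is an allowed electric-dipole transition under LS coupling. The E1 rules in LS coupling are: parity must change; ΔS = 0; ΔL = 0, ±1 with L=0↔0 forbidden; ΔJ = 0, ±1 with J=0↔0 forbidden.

Parity must change: odd → even — ok.
ΔS = 0: S: 0 → 0 — ok.
ΔL = 0, ±1 (not L=0↔0): L: 4 → 4, ΔL = +0 — ok.
ΔJ = 0, ±1 (not J=0↔0): J: 4 → 4, ΔJ = +0 — ok.
All four E1 rules are satisfied.

allowed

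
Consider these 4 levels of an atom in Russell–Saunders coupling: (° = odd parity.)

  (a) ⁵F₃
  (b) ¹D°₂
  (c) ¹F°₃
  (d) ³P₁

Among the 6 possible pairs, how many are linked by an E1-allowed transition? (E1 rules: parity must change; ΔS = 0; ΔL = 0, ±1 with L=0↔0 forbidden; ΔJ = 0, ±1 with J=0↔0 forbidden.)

0

(a)–(b): forbidden (ΔS).
(a)–(c): forbidden (ΔS).
(a)–(d): forbidden (parity, ΔS, ΔL, ΔJ).
(b)–(c): forbidden (parity).
(b)–(d): forbidden (ΔS).
(c)–(d): forbidden (ΔS, ΔL, ΔJ).
Allowed pairs: 0 of 6.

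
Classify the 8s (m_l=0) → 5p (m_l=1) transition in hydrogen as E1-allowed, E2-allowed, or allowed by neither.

Δl = 1 − 0 = +1; l_i + l_f = 1.
Δm_l = +1.
E1 (Δl = ±1, |Δm_l| ≤ 1): satisfied.
E2 (Δl = 0,±2, l_i+l_f ≥ 2, |Δm_l| ≤ 2): not satisfied.

E1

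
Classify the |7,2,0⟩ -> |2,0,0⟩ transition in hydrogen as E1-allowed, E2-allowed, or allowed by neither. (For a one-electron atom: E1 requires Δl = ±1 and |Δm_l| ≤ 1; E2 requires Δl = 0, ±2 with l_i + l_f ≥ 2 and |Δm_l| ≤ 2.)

E2

Δl = 0 − 2 = -2; l_i + l_f = 2.
Δm_l = +0.
E1 (Δl = ±1, |Δm_l| ≤ 1): not satisfied.
E2 (Δl = 0,±2, l_i+l_f ≥ 2, |Δm_l| ≤ 2): satisfied.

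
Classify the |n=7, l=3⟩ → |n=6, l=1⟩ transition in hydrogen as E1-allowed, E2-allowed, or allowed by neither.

Δl = 1 − 3 = -2; l_i + l_f = 4.
E1 (Δl = ±1): not satisfied.
E2 (Δl = 0,±2, l_i+l_f ≥ 2): satisfied.

E2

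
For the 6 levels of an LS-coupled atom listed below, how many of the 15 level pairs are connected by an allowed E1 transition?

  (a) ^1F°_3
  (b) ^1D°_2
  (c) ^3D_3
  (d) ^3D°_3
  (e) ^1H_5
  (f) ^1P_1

2

(a)–(b): forbidden (parity).
(a)–(c): forbidden (ΔS).
(a)–(d): forbidden (parity, ΔS).
(a)–(e): forbidden (ΔL, ΔJ).
(a)–(f): forbidden (ΔL, ΔJ).
(b)–(c): forbidden (ΔS).
(b)–(d): forbidden (parity, ΔS).
(b)–(e): forbidden (ΔL, ΔJ).
(b)–(f): allowed.
(c)–(d): allowed.
(c)–(e): forbidden (parity, ΔS, ΔL, ΔJ).
(c)–(f): forbidden (parity, ΔS, ΔJ).
(d)–(e): forbidden (ΔS, ΔL, ΔJ).
(d)–(f): forbidden (ΔS, ΔJ).
(e)–(f): forbidden (parity, ΔL, ΔJ).
Allowed pairs: 2 of 15.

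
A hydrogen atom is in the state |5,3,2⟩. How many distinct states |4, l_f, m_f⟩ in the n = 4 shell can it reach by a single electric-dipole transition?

2

E1 requires Δl = ±1, so l_f ∈ {2, 4}; with 0 ≤ l_f ≤ n_f−1 = 3, the allowed l_f values are {2}.
For l_f = 2: m_f ∈ {m_i−1, m_i, m_i+1} ∩ [−2, 2] = {1, 2} → 2 states.
Total: 2.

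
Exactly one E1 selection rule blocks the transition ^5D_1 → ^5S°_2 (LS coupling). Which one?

the ΔL = 0, ±1 rule

Parity must change: even → odd — ✓.
ΔS = 0: S: 2 → 2 — ✓.
ΔL = 0, ±1 (not L=0↔0): L: 2 → 0, ΔL = -2 — ✗.
ΔJ = 0, ±1 (not J=0↔0): J: 1 → 2, ΔJ = +1 — ✓.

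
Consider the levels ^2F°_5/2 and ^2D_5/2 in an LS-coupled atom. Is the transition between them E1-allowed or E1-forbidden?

Parity must change: odd → even — satisfied.
ΔS = 0: S: 1/2 → 1/2 — satisfied.
ΔL = 0, ±1 (not L=0↔0): L: 3 → 2, ΔL = -1 — satisfied.
ΔJ = 0, ±1 (not J=0↔0): J: 5/2 → 5/2, ΔJ = +0 — satisfied.
All four E1 rules are satisfied.

allowed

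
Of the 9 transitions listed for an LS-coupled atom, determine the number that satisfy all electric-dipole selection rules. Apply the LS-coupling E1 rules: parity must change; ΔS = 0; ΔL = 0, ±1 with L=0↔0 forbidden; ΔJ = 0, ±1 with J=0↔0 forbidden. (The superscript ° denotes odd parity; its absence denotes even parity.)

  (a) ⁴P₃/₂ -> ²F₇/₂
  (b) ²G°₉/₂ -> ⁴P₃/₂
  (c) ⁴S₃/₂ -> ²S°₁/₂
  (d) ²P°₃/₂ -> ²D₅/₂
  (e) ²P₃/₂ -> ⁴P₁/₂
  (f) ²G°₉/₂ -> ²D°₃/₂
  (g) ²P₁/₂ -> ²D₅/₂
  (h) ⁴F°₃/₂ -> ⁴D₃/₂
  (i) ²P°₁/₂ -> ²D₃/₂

(a) forbidden (parity, ΔS, ΔL, ΔJ fail)
(b) forbidden (ΔS, ΔL, ΔJ fail)
(c) forbidden (ΔS, ΔL fail)
(d) allowed
(e) forbidden (parity, ΔS fail)
(f) forbidden (parity, ΔL, ΔJ fail)
(g) forbidden (parity, ΔJ fail)
(h) allowed
(i) allowed
Total allowed: 3 of 9.

3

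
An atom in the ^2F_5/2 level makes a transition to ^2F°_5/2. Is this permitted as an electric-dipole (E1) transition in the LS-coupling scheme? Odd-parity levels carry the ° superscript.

Initial level: S=1/2, L=3, J=5/2, parity even. Final level: S=1/2, L=3, J=5/2, parity odd.
Parity must change: even → odd — ok.
ΔS = 0: S: 1/2 → 1/2 — ok.
ΔL = 0, ±1 (not L=0↔0): L: 3 → 3, ΔL = +0 — ok.
ΔJ = 0, ±1 (not J=0↔0): J: 5/2 → 5/2, ΔJ = +0 — ok.
All four E1 rules are satisfied.

allowed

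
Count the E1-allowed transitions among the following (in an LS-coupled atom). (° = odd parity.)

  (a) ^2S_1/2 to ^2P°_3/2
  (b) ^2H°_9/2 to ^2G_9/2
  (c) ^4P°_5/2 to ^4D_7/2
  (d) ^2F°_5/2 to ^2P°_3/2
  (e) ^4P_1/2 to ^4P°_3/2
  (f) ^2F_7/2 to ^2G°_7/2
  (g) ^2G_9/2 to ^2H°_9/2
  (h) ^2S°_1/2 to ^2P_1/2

7

(a) allowed
(b) allowed
(c) allowed
(d) forbidden (parity, ΔL fail)
(e) allowed
(f) allowed
(g) allowed
(h) allowed
Total allowed: 7 of 8.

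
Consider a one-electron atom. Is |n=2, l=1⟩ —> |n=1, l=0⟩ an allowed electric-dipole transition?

allowed

Δl = 0 − 1 = -1; the E1 rule Δl = ±1 is ok.
All E1 selection rules are satisfied.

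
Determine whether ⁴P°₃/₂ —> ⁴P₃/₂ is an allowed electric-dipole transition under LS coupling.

allowed

Reading off the term symbols: S 3/2→3/2, L 1→1, J 3/2→3/2, parity odd→even.
Parity must change: odd → even — ✓.
ΔS = 0: S: 3/2 → 3/2 — ✓.
ΔL = 0, ±1 (not L=0↔0): L: 1 → 1, ΔL = +0 — ✓.
ΔJ = 0, ±1 (not J=0↔0): J: 3/2 → 3/2, ΔJ = +0 — ✓.
All four E1 rules are satisfied.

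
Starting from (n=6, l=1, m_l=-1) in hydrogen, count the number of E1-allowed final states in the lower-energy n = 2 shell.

1

E1 requires Δl = ±1, so l_f ∈ {0, 2}; with 0 ≤ l_f ≤ n_f−1 = 1, the allowed l_f values are {0}.
For l_f = 0: m_f ∈ {m_i−1, m_i, m_i+1} ∩ [−0, 0] = {0} → 1 state.
Total: 1.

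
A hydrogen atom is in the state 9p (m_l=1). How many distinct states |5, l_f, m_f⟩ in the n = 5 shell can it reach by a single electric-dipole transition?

E1 requires Δl = ±1, so l_f ∈ {0, 2}; with 0 ≤ l_f ≤ n_f−1 = 4, the allowed l_f values are {0, 2}.
For l_f = 0: m_f ∈ {m_i−1, m_i, m_i+1} ∩ [−0, 0] = {0} → 1 state.
For l_f = 2: m_f ∈ {m_i−1, m_i, m_i+1} ∩ [−2, 2] = {0, 1, 2} → 3 states.
Total: 4.

4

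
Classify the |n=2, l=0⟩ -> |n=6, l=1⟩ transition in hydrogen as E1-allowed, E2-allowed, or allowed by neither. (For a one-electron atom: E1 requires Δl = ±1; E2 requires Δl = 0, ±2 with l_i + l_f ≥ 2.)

Δl = 1 − 0 = +1; l_i + l_f = 1.
E1 (Δl = ±1): satisfied.
E2 (Δl = 0,±2, l_i+l_f ≥ 2): not satisfied.

E1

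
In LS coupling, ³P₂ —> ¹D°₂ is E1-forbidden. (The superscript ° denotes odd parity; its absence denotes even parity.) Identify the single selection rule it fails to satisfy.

Reading off the term symbols: S 1→0, L 1→2, J 2→2, parity even→odd.
Parity must change: even → odd — ok.
ΔS = 0: S: 1 → 0 — fails.
ΔL = 0, ±1 (not L=0↔0): L: 1 → 2, ΔL = +1 — ok.
ΔJ = 0, ±1 (not J=0↔0): J: 2 → 2, ΔJ = +0 — ok.

the ΔS = 0 rule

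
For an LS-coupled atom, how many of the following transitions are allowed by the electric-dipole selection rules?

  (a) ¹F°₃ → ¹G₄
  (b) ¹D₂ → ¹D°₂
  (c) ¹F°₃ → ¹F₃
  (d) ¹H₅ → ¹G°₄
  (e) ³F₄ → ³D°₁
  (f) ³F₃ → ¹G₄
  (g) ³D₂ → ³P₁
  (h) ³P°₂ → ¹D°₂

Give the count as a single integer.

(a) allowed
(b) allowed
(c) allowed
(d) allowed
(e) forbidden (ΔJ fails)
(f) forbidden (parity, ΔS fail)
(g) forbidden (parity fails)
(h) forbidden (parity, ΔS fail)
Total allowed: 4 of 8.

4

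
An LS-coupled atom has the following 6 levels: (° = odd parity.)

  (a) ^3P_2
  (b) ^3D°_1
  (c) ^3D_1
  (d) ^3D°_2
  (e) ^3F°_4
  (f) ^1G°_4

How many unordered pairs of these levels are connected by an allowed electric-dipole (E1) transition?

(a)–(b): allowed.
(a)–(c): forbidden (parity).
(a)–(d): allowed.
(a)–(e): forbidden (ΔL, ΔJ).
(a)–(f): forbidden (ΔS, ΔL, ΔJ).
(b)–(c): allowed.
(b)–(d): forbidden (parity).
(b)–(e): forbidden (parity, ΔJ).
(b)–(f): forbidden (parity, ΔS, ΔL, ΔJ).
(c)–(d): allowed.
(c)–(e): forbidden (ΔJ).
(c)–(f): forbidden (ΔS, ΔL, ΔJ).
(d)–(e): forbidden (parity, ΔJ).
(d)–(f): forbidden (parity, ΔS, ΔL, ΔJ).
(e)–(f): forbidden (parity, ΔS).
Allowed pairs: 4 of 15.

4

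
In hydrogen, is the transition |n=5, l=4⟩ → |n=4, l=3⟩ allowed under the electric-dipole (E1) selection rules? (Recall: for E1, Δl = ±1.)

allowed

Initial l = 4, final l = 3, so Δl = -1. E1 requires Δl = ±1: passes.
All E1 selection rules are satisfied.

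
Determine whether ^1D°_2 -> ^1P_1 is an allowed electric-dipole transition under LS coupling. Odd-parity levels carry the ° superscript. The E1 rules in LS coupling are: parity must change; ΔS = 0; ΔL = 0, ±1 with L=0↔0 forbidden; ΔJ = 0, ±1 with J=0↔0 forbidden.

allowed

Initial level: S=0, L=2, J=2, parity odd. Final level: S=0, L=1, J=1, parity even.
Parity must change: odd → even — passes.
ΔJ = 0, ±1 (not J=0↔0): J: 2 → 1, ΔJ = -1 — passes.
ΔL = 0, ±1 (not L=0↔0): L: 2 → 1, ΔL = -1 — passes.
ΔS = 0: S: 0 → 0 — passes.
All four E1 rules are satisfied.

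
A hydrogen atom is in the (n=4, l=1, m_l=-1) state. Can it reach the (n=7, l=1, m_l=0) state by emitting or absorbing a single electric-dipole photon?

Initial l = 1, final l = 1, so Δl = +0. E1 requires Δl = ±1: violated.
Δm_l = 0 − (-1) = +1. E1 requires Δm_l = 0, ±1: satisfied.
The transition is electric-dipole forbidden.

forbidden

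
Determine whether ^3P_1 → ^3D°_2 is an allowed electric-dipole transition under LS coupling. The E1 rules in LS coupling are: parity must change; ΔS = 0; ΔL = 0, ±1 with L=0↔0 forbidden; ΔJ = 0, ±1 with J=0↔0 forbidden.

Reading off the term symbols: S 1→1, L 1→2, J 1→2, parity even→odd.
ΔJ = 0, ±1 (not J=0↔0): J: 1 → 2, ΔJ = +1 — ok.
Parity must change: even → odd — ok.
ΔS = 0: S: 1 → 1 — ok.
ΔL = 0, ±1 (not L=0↔0): L: 1 → 2, ΔL = +1 — ok.
All four E1 rules are satisfied.

allowed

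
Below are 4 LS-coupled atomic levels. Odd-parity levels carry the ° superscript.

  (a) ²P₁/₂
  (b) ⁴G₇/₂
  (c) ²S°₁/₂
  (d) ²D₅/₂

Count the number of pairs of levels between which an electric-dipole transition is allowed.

1

(a)–(b): forbidden (parity, ΔS, ΔL, ΔJ).
(a)–(c): allowed.
(a)–(d): forbidden (parity, ΔJ).
(b)–(c): forbidden (ΔS, ΔL, ΔJ).
(b)–(d): forbidden (parity, ΔS, ΔL).
(c)–(d): forbidden (ΔL, ΔJ).
Allowed pairs: 1 of 6.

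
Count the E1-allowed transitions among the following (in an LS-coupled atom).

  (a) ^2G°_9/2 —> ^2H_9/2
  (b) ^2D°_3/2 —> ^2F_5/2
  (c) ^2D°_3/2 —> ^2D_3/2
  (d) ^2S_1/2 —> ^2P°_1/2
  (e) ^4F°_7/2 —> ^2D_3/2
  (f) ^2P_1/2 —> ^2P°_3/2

5

(a) allowed
(b) allowed
(c) allowed
(d) allowed
(e) forbidden (ΔS, ΔJ fail)
(f) allowed
Total allowed: 5 of 6.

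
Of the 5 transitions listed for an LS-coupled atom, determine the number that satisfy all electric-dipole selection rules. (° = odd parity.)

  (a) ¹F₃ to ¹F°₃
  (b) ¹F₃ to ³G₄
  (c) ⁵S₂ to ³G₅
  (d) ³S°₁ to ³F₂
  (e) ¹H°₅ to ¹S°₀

(a) allowed
(b) forbidden (parity, ΔS fail)
(c) forbidden (parity, ΔS, ΔL, ΔJ fail)
(d) forbidden (ΔL fails)
(e) forbidden (parity, ΔL, ΔJ fail)
Total allowed: 1 of 5.

1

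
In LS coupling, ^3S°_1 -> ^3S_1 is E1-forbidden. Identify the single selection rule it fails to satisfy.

the L=0 ↔ L=0 exclusion

Reading off the term symbols: S 1→1, L 0→0, J 1→1, parity odd→even.
Parity must change: odd → even — satisfied.
ΔS = 0: S: 1 → 1 — satisfied.
ΔL = 0, ±1 (not L=0↔0): L: 0 → 0, ΔL = +0 — violated.
ΔJ = 0, ±1 (not J=0↔0): J: 1 → 1, ΔJ = +0 — satisfied.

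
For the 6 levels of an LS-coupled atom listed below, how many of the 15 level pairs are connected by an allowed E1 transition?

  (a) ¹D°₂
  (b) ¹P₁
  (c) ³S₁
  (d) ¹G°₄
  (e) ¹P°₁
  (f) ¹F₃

4

(a)–(b): allowed.
(a)–(c): forbidden (ΔS, ΔL).
(a)–(d): forbidden (parity, ΔL, ΔJ).
(a)–(e): forbidden (parity).
(a)–(f): allowed.
(b)–(c): forbidden (parity, ΔS).
(b)–(d): forbidden (ΔL, ΔJ).
(b)–(e): allowed.
(b)–(f): forbidden (parity, ΔL, ΔJ).
(c)–(d): forbidden (ΔS, ΔL, ΔJ).
(c)–(e): forbidden (ΔS).
(c)–(f): forbidden (parity, ΔS, ΔL, ΔJ).
(d)–(e): forbidden (parity, ΔL, ΔJ).
(d)–(f): allowed.
(e)–(f): forbidden (ΔL, ΔJ).
Allowed pairs: 4 of 15.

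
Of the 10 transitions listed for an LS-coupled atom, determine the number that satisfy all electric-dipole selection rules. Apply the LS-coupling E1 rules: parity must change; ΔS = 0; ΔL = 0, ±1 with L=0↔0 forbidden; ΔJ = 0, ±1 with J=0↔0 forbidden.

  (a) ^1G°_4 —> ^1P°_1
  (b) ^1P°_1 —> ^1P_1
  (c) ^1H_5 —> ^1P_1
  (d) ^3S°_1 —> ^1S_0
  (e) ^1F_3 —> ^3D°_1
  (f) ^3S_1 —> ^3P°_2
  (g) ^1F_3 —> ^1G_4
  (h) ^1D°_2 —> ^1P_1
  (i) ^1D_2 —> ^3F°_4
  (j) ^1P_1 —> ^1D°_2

4

(a) forbidden (parity, ΔL, ΔJ fail)
(b) allowed
(c) forbidden (parity, ΔL, ΔJ fail)
(d) forbidden (ΔS, ΔL fail)
(e) forbidden (ΔS, ΔJ fail)
(f) allowed
(g) forbidden (parity fails)
(h) allowed
(i) forbidden (ΔS, ΔJ fail)
(j) allowed
Total allowed: 4 of 10.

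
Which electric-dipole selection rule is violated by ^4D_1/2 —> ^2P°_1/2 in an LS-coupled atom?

Parity must change: even → odd — ok.
ΔS = 0: S: 3/2 → 1/2 — fails.
ΔL = 0, ±1 (not L=0↔0): L: 2 → 1, ΔL = -1 — ok.
ΔJ = 0, ±1 (not J=0↔0): J: 1/2 → 1/2, ΔJ = +0 — ok.

the ΔS = 0 rule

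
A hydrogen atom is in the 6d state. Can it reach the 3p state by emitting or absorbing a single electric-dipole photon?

allowed

l: 2 → 1 (Δl = -1). Δl = ±1 ✓.
All E1 selection rules are satisfied.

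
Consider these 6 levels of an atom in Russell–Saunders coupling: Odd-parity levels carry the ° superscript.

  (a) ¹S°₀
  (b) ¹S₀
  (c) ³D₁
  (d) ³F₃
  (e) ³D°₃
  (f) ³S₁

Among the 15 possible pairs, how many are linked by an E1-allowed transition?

1

(a)–(b): forbidden (ΔL, ΔJ).
(a)–(c): forbidden (ΔS, ΔL).
(a)–(d): forbidden (ΔS, ΔL, ΔJ).
(a)–(e): forbidden (parity, ΔS, ΔL, ΔJ).
(a)–(f): forbidden (ΔS, ΔL).
(b)–(c): forbidden (parity, ΔS, ΔL).
(b)–(d): forbidden (parity, ΔS, ΔL, ΔJ).
(b)–(e): forbidden (ΔS, ΔL, ΔJ).
(b)–(f): forbidden (parity, ΔS, ΔL).
(c)–(d): forbidden (parity, ΔJ).
(c)–(e): forbidden (ΔJ).
(c)–(f): forbidden (parity, ΔL).
(d)–(e): allowed.
(d)–(f): forbidden (parity, ΔL, ΔJ).
(e)–(f): forbidden (ΔL, ΔJ).
Allowed pairs: 1 of 15.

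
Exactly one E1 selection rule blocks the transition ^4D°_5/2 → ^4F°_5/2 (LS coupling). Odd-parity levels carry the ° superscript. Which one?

Initial level: S=3/2, L=2, J=5/2, parity odd. Final level: S=3/2, L=3, J=5/2, parity odd.
Parity must change: odd → odd — fails.
ΔS = 0: S: 3/2 → 3/2 — passes.
ΔL = 0, ±1 (not L=0↔0): L: 2 → 3, ΔL = +1 — passes.
ΔJ = 0, ±1 (not J=0↔0): J: 5/2 → 5/2, ΔJ = +0 — passes.

parity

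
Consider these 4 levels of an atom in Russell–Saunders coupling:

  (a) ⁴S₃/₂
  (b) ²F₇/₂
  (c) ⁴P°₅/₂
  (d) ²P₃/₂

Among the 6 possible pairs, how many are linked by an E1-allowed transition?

1

(a)–(b): forbidden (parity, ΔS, ΔL, ΔJ).
(a)–(c): allowed.
(a)–(d): forbidden (parity, ΔS).
(b)–(c): forbidden (ΔS, ΔL).
(b)–(d): forbidden (parity, ΔL, ΔJ).
(c)–(d): forbidden (ΔS).
Allowed pairs: 1 of 6.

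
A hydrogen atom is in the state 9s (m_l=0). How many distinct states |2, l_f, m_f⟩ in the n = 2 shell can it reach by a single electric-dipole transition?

E1 requires Δl = ±1, so l_f ∈ {-1, 1}; with 0 ≤ l_f ≤ n_f−1 = 1, the allowed l_f values are {1}.
For l_f = 1: m_f ∈ {m_i−1, m_i, m_i+1} ∩ [−1, 1] = {-1, 0, 1} → 3 states.
Total: 3.

3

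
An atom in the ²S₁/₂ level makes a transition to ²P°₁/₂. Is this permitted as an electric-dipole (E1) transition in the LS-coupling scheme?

allowed

Reading off the term symbols: S 1/2→1/2, L 0→1, J 1/2→1/2, parity even→odd.
ΔL = 0, ±1 (not L=0↔0): L: 0 → 1, ΔL = +1 — ✓.
ΔJ = 0, ±1 (not J=0↔0): J: 1/2 → 1/2, ΔJ = +0 — ✓.
ΔS = 0: S: 1/2 → 1/2 — ✓.
Parity must change: even → odd — ✓.
All four E1 rules are satisfied.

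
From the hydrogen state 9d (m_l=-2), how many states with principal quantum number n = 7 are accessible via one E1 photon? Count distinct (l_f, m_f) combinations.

E1 requires Δl = ±1, so l_f ∈ {1, 3}; with 0 ≤ l_f ≤ n_f−1 = 6, the allowed l_f values are {1, 3}.
For l_f = 1: m_f ∈ {m_i−1, m_i, m_i+1} ∩ [−1, 1] = {-1} → 1 state.
For l_f = 3: m_f ∈ {m_i−1, m_i, m_i+1} ∩ [−3, 3] = {-3, -2, -1} → 3 states.
Total: 4.

4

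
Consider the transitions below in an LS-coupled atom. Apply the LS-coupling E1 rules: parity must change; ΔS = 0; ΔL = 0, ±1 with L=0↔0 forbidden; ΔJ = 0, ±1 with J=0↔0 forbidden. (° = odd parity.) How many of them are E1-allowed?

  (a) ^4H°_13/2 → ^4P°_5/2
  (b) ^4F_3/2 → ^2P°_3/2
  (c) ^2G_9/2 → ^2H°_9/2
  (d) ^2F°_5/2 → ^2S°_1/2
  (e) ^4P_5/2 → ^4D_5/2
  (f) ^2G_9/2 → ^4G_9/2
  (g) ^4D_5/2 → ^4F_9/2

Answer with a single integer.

(a) forbidden (parity, ΔL, ΔJ fail)
(b) forbidden (ΔS, ΔL fail)
(c) allowed
(d) forbidden (parity, ΔL, ΔJ fail)
(e) forbidden (parity fails)
(f) forbidden (parity, ΔS fail)
(g) forbidden (parity, ΔJ fail)
Total allowed: 1 of 7.

1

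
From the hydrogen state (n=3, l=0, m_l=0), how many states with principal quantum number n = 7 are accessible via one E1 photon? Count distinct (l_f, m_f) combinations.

3

E1 requires Δl = ±1, so l_f ∈ {-1, 1}; with 0 ≤ l_f ≤ n_f−1 = 6, the allowed l_f values are {1}.
For l_f = 1: m_f ∈ {m_i−1, m_i, m_i+1} ∩ [−1, 1] = {-1, 0, 1} → 3 states.
Total: 3.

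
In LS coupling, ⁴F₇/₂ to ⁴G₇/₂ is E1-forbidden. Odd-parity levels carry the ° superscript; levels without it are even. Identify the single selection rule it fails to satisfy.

Reading off the term symbols: S 3/2→3/2, L 3→4, J 7/2→7/2, parity even→even.
ΔJ = 0, ±1 (not J=0↔0): J: 7/2 → 7/2, ΔJ = +0 — satisfied.
ΔS = 0: S: 3/2 → 3/2 — satisfied.
ΔL = 0, ±1 (not L=0↔0): L: 3 → 4, ΔL = +1 — satisfied.
Parity must change: even → even — violated.

parity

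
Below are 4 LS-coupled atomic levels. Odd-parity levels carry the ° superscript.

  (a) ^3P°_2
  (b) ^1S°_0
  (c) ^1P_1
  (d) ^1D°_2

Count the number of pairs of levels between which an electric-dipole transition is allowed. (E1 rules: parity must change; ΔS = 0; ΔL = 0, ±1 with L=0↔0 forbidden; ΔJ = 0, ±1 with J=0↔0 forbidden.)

(a)–(b): forbidden (parity, ΔS, ΔJ).
(a)–(c): forbidden (ΔS).
(a)–(d): forbidden (parity, ΔS).
(b)–(c): allowed.
(b)–(d): forbidden (parity, ΔL, ΔJ).
(c)–(d): allowed.
Allowed pairs: 2 of 6.

2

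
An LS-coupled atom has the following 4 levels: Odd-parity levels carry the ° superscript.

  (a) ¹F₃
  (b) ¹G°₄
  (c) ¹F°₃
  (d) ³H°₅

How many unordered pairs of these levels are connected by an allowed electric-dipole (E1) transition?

(a)–(b): allowed.
(a)–(c): allowed.
(a)–(d): forbidden (ΔS, ΔL, ΔJ).
(b)–(c): forbidden (parity).
(b)–(d): forbidden (parity, ΔS).
(c)–(d): forbidden (parity, ΔS, ΔL, ΔJ).
Allowed pairs: 2 of 6.

2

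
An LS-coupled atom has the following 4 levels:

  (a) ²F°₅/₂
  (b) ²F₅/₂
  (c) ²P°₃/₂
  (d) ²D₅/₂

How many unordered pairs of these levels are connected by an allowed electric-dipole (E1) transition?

3

(a)–(b): allowed.
(a)–(c): forbidden (parity, ΔL).
(a)–(d): allowed.
(b)–(c): forbidden (ΔL).
(b)–(d): forbidden (parity).
(c)–(d): allowed.
Allowed pairs: 3 of 6.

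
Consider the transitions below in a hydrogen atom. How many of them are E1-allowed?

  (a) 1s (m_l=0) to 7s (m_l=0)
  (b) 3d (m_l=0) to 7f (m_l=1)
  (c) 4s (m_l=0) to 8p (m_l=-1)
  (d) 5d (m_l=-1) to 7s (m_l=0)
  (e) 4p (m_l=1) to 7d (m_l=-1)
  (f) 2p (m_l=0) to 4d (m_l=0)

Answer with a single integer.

(a) forbidden — Δl = +0 (E1 requires Δl = ±1)
(b) allowed
(c) allowed
(d) forbidden — Δl = -2 (E1 requires Δl = ±1)
(e) forbidden — Δm_l = -2 (E1 requires Δm_l = 0, ±1)
(f) allowed
Total allowed: 3 of 6.

3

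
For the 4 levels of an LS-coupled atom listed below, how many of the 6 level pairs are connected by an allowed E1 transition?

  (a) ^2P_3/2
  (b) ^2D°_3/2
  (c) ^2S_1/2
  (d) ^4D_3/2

(a)–(b): allowed.
(a)–(c): forbidden (parity).
(a)–(d): forbidden (parity, ΔS).
(b)–(c): forbidden (ΔL).
(b)–(d): forbidden (ΔS).
(c)–(d): forbidden (parity, ΔS, ΔL).
Allowed pairs: 1 of 6.

1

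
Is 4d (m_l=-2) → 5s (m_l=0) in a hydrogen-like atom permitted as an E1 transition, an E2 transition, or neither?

E2

Δl = 0 − 2 = -2; l_i + l_f = 2.
Δm_l = +2.
E1 (Δl = ±1, |Δm_l| ≤ 1): not satisfied.
E2 (Δl = 0,±2, l_i+l_f ≥ 2, |Δm_l| ≤ 2): satisfied.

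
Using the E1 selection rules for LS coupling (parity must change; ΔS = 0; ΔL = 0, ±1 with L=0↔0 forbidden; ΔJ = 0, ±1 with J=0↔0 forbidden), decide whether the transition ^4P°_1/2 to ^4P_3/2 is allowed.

allowed

ΔL = 0, ±1 (not L=0↔0): L: 1 → 1, ΔL = +0 — ok.
ΔS = 0: S: 3/2 → 3/2 — ok.
ΔJ = 0, ±1 (not J=0↔0): J: 1/2 → 3/2, ΔJ = +1 — ok.
Parity must change: odd → even — ok.
All four E1 rules are satisfied.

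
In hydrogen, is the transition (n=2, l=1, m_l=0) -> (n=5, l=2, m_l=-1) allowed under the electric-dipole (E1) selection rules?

allowed

l: 1 → 2 (Δl = +1). Δl = ±1 ok.
m_l: 0 → -1 (Δm_l = -1). |Δm_l| ≤ 1 ok.
All E1 selection rules are satisfied.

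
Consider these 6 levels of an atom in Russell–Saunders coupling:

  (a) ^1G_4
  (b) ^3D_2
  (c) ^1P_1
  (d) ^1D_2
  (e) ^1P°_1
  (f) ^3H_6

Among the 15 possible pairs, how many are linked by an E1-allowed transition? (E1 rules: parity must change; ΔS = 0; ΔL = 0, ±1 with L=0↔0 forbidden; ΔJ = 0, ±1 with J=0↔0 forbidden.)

(a)–(b): forbidden (parity, ΔS, ΔL, ΔJ).
(a)–(c): forbidden (parity, ΔL, ΔJ).
(a)–(d): forbidden (parity, ΔL, ΔJ).
(a)–(e): forbidden (ΔL, ΔJ).
(a)–(f): forbidden (parity, ΔS, ΔJ).
(b)–(c): forbidden (parity, ΔS).
(b)–(d): forbidden (parity, ΔS).
(b)–(e): forbidden (ΔS).
(b)–(f): forbidden (parity, ΔL, ΔJ).
(c)–(d): forbidden (parity).
(c)–(e): allowed.
(c)–(f): forbidden (parity, ΔS, ΔL, ΔJ).
(d)–(e): allowed.
(d)–(f): forbidden (parity, ΔS, ΔL, ΔJ).
(e)–(f): forbidden (ΔS, ΔL, ΔJ).
Allowed pairs: 2 of 15.

2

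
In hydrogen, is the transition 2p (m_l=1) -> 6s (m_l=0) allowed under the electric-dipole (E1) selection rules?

allowed

Initial l = 1, final l = 0, so Δl = -1. E1 requires Δl = ±1: ✓.
m_l: 1 → 0 (Δm_l = -1). |Δm_l| ≤ 1 ✓.
All E1 selection rules are satisfied.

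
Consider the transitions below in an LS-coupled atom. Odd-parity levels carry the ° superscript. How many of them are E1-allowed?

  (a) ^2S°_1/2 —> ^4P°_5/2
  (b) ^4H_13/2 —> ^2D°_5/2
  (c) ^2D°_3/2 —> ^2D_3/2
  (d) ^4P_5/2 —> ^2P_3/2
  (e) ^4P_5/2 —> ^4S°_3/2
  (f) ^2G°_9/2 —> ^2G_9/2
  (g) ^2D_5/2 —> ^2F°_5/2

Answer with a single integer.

4

(a) forbidden (parity, ΔS, ΔJ fail)
(b) forbidden (ΔS, ΔL, ΔJ fail)
(c) allowed
(d) forbidden (parity, ΔS fail)
(e) allowed
(f) allowed
(g) allowed
Total allowed: 4 of 7.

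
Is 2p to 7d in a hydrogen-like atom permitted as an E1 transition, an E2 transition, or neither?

Δl = 2 − 1 = +1; l_i + l_f = 3.
E1 (Δl = ±1): satisfied.
E2 (Δl = 0,±2, l_i+l_f ≥ 2): not satisfied.

E1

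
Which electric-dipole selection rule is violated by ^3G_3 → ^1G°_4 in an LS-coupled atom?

Initial level: S=1, L=4, J=3, parity even. Final level: S=0, L=4, J=4, parity odd.
ΔL = 0, ±1 (not L=0↔0): L: 4 → 4, ΔL = +0 — ok.
ΔS = 0: S: 1 → 0 — fails.
ΔJ = 0, ±1 (not J=0↔0): J: 3 → 4, ΔJ = +1 — ok.
Parity must change: even → odd — ok.

the ΔS = 0 rule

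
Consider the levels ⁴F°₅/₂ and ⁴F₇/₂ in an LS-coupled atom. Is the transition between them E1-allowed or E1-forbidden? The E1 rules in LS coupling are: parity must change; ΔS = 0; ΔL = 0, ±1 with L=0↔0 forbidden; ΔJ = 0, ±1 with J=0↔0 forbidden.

Initial level: S=3/2, L=3, J=5/2, parity odd. Final level: S=3/2, L=3, J=7/2, parity even.
Parity must change: odd → even — passes.
ΔS = 0: S: 3/2 → 3/2 — passes.
ΔL = 0, ±1 (not L=0↔0): L: 3 → 3, ΔL = +0 — passes.
ΔJ = 0, ±1 (not J=0↔0): J: 5/2 → 7/2, ΔJ = +1 — passes.
All four E1 rules are satisfied.

allowed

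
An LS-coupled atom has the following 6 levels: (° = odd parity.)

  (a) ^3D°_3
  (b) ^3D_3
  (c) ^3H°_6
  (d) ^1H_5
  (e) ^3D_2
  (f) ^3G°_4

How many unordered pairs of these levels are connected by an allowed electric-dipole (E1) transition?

2

(a)–(b): allowed.
(a)–(c): forbidden (parity, ΔL, ΔJ).
(a)–(d): forbidden (ΔS, ΔL, ΔJ).
(a)–(e): allowed.
(a)–(f): forbidden (parity, ΔL).
(b)–(c): forbidden (ΔL, ΔJ).
(b)–(d): forbidden (parity, ΔS, ΔL, ΔJ).
(b)–(e): forbidden (parity).
(b)–(f): forbidden (ΔL).
(c)–(d): forbidden (ΔS).
(c)–(e): forbidden (ΔL, ΔJ).
(c)–(f): forbidden (parity, ΔJ).
(d)–(e): forbidden (parity, ΔS, ΔL, ΔJ).
(d)–(f): forbidden (ΔS).
(e)–(f): forbidden (ΔL, ΔJ).
Allowed pairs: 2 of 15.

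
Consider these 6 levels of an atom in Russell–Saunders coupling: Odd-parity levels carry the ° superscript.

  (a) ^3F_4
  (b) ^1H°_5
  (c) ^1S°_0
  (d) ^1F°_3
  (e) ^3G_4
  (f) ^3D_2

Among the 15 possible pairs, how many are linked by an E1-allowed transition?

0

(a)–(b): forbidden (ΔS, ΔL).
(a)–(c): forbidden (ΔS, ΔL, ΔJ).
(a)–(d): forbidden (ΔS).
(a)–(e): forbidden (parity).
(a)–(f): forbidden (parity, ΔJ).
(b)–(c): forbidden (parity, ΔL, ΔJ).
(b)–(d): forbidden (parity, ΔL, ΔJ).
(b)–(e): forbidden (ΔS).
(b)–(f): forbidden (ΔS, ΔL, ΔJ).
(c)–(d): forbidden (parity, ΔL, ΔJ).
(c)–(e): forbidden (ΔS, ΔL, ΔJ).
(c)–(f): forbidden (ΔS, ΔL, ΔJ).
(d)–(e): forbidden (ΔS).
(d)–(f): forbidden (ΔS).
(e)–(f): forbidden (parity, ΔL, ΔJ).
Allowed pairs: 0 of 15.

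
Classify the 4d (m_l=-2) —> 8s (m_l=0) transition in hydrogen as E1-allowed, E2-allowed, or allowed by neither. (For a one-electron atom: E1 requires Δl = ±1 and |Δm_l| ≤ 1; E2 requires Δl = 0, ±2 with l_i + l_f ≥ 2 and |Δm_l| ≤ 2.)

E2

Δl = 0 − 2 = -2; l_i + l_f = 2.
Δm_l = +2.
E1 (Δl = ±1, |Δm_l| ≤ 1): not satisfied.
E2 (Δl = 0,±2, l_i+l_f ≥ 2, |Δm_l| ≤ 2): satisfied.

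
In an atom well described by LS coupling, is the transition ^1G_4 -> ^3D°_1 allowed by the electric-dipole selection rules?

ΔL = 0, ±1 (not L=0↔0): L: 4 → 2, ΔL = -2 — ✗.
ΔS = 0: S: 0 → 1 — ✗.
ΔJ = 0, ±1 (not J=0↔0): J: 4 → 1, ΔJ = -3 — ✗.
Parity must change: even → odd — ✓.
Rule(s) violated: ΔS, ΔL, ΔJ.

forbidden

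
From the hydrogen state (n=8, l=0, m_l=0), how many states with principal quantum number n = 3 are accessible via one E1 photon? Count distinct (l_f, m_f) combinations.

E1 requires Δl = ±1, so l_f ∈ {-1, 1}; with 0 ≤ l_f ≤ n_f−1 = 2, the allowed l_f values are {1}.
For l_f = 1: m_f ∈ {m_i−1, m_i, m_i+1} ∩ [−1, 1] = {-1, 0, 1} → 3 states.
Total: 3.

3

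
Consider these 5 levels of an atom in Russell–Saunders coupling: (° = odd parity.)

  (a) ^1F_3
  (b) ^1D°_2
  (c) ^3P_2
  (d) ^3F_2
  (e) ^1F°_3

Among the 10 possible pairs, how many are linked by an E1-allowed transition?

(a)–(b): allowed.
(a)–(c): forbidden (parity, ΔS, ΔL).
(a)–(d): forbidden (parity, ΔS).
(a)–(e): allowed.
(b)–(c): forbidden (ΔS).
(b)–(d): forbidden (ΔS).
(b)–(e): forbidden (parity).
(c)–(d): forbidden (parity, ΔL).
(c)–(e): forbidden (ΔS, ΔL).
(d)–(e): forbidden (ΔS).
Allowed pairs: 2 of 10.

2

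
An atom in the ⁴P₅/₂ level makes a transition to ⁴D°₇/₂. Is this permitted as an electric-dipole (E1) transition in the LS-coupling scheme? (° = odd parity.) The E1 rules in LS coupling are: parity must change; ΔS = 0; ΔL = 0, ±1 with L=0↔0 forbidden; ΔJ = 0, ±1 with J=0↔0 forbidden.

allowed

Parity must change: even → odd — passes.
ΔS = 0: S: 3/2 → 3/2 — passes.
ΔL = 0, ±1 (not L=0↔0): L: 1 → 2, ΔL = +1 — passes.
ΔJ = 0, ±1 (not J=0↔0): J: 5/2 → 7/2, ΔJ = +1 — passes.
All four E1 rules are satisfied.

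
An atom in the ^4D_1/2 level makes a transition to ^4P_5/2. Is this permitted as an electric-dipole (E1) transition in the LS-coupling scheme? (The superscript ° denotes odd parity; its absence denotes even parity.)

Reading off the term symbols: S 3/2→3/2, L 2→1, J 1/2→5/2, parity even→even.
Parity must change: even → even — fails.
ΔS = 0: S: 3/2 → 3/2 — passes.
ΔL = 0, ±1 (not L=0↔0): L: 2 → 1, ΔL = -1 — passes.
ΔJ = 0, ±1 (not J=0↔0): J: 1/2 → 5/2, ΔJ = +2 — fails.
Rule(s) violated: parity, ΔJ.

forbidden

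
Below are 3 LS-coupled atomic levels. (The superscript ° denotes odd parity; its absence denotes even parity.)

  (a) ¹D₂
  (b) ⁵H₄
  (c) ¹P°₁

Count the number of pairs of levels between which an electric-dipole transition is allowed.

1

(a)–(b): forbidden (parity, ΔS, ΔL, ΔJ).
(a)–(c): allowed.
(b)–(c): forbidden (ΔS, ΔL, ΔJ).
Allowed pairs: 1 of 3.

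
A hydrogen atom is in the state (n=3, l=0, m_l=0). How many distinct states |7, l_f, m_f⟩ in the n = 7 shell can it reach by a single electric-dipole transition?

E1 requires Δl = ±1, so l_f ∈ {-1, 1}; with 0 ≤ l_f ≤ n_f−1 = 6, the allowed l_f values are {1}.
For l_f = 1: m_f ∈ {m_i−1, m_i, m_i+1} ∩ [−1, 1] = {-1, 0, 1} → 3 states.
Total: 3.

3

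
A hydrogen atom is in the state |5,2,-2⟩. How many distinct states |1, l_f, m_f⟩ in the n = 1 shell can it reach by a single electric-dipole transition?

E1 requires l_f ∈ {1, 3}, but neither lies in [0, 0], so no final state is reachable.
Total: 0.

0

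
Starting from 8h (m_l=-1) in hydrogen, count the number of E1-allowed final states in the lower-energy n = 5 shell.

E1 requires Δl = ±1, so l_f ∈ {4, 6}; with 0 ≤ l_f ≤ n_f−1 = 4, the allowed l_f values are {4}.
For l_f = 4: m_f ∈ {m_i−1, m_i, m_i+1} ∩ [−4, 4] = {-2, -1, 0} → 3 states.
Total: 3.

3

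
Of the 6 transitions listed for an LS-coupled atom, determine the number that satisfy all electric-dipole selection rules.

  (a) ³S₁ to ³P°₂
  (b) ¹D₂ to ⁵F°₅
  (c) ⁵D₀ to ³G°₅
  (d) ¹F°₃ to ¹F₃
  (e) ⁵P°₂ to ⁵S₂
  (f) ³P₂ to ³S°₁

4

(a) allowed
(b) forbidden (ΔS, ΔJ fail)
(c) forbidden (ΔS, ΔL, ΔJ fail)
(d) allowed
(e) allowed
(f) allowed
Total allowed: 4 of 6.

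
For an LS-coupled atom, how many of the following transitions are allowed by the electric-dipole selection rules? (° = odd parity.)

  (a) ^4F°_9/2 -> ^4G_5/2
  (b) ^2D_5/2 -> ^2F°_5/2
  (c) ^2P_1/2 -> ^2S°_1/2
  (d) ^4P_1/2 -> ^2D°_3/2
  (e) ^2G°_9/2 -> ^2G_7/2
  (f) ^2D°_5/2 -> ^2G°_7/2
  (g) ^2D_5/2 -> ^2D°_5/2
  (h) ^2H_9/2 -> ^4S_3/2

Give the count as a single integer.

4

(a) forbidden (ΔJ fails)
(b) allowed
(c) allowed
(d) forbidden (ΔS fails)
(e) allowed
(f) forbidden (parity, ΔL fail)
(g) allowed
(h) forbidden (parity, ΔS, ΔL, ΔJ fail)
Total allowed: 4 of 8.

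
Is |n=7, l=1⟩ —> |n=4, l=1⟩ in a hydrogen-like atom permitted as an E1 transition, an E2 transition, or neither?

E2

Δl = 1 − 1 = +0; l_i + l_f = 2.
E1 (Δl = ±1): not satisfied.
E2 (Δl = 0,±2, l_i+l_f ≥ 2): satisfied.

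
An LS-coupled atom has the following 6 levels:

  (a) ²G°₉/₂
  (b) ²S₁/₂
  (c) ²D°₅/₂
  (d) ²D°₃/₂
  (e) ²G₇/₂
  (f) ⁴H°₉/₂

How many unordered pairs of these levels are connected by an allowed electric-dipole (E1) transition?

1

(a)–(b): forbidden (ΔL, ΔJ).
(a)–(c): forbidden (parity, ΔL, ΔJ).
(a)–(d): forbidden (parity, ΔL, ΔJ).
(a)–(e): allowed.
(a)–(f): forbidden (parity, ΔS).
(b)–(c): forbidden (ΔL, ΔJ).
(b)–(d): forbidden (ΔL).
(b)–(e): forbidden (parity, ΔL, ΔJ).
(b)–(f): forbidden (ΔS, ΔL, ΔJ).
(c)–(d): forbidden (parity).
(c)–(e): forbidden (ΔL).
(c)–(f): forbidden (parity, ΔS, ΔL, ΔJ).
(d)–(e): forbidden (ΔL, ΔJ).
(d)–(f): forbidden (parity, ΔS, ΔL, ΔJ).
(e)–(f): forbidden (ΔS).
Allowed pairs: 1 of 15.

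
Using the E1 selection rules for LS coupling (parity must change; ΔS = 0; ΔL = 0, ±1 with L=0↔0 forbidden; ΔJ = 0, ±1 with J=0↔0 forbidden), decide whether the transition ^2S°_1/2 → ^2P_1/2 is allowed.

Reading off the term symbols: S 1/2→1/2, L 0→1, J 1/2→1/2, parity odd→even.
Parity must change: odd → even — ok.
ΔS = 0: S: 1/2 → 1/2 — ok.
ΔL = 0, ±1 (not L=0↔0): L: 0 → 1, ΔL = +1 — ok.
ΔJ = 0, ±1 (not J=0↔0): J: 1/2 → 1/2, ΔJ = +0 — ok.
All four E1 rules are satisfied.

allowed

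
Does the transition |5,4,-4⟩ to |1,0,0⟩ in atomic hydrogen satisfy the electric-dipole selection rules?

forbidden

l: 4 → 0 (Δl = -4). Δl = ±1 violated.
m_l: -4 → 0 (Δm_l = +4). |Δm_l| ≤ 1 violated.
The transition is electric-dipole forbidden.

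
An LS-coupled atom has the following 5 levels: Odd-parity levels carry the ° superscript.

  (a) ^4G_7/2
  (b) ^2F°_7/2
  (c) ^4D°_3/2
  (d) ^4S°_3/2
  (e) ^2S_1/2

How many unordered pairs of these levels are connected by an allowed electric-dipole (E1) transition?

0

(a)–(b): forbidden (ΔS).
(a)–(c): forbidden (ΔL, ΔJ).
(a)–(d): forbidden (ΔL, ΔJ).
(a)–(e): forbidden (parity, ΔS, ΔL, ΔJ).
(b)–(c): forbidden (parity, ΔS, ΔJ).
(b)–(d): forbidden (parity, ΔS, ΔL, ΔJ).
(b)–(e): forbidden (ΔL, ΔJ).
(c)–(d): forbidden (parity, ΔL).
(c)–(e): forbidden (ΔS, ΔL).
(d)–(e): forbidden (ΔS, ΔL).
Allowed pairs: 0 of 10.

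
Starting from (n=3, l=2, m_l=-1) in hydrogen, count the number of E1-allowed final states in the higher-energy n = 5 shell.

5

E1 requires Δl = ±1, so l_f ∈ {1, 3}; with 0 ≤ l_f ≤ n_f−1 = 4, the allowed l_f values are {1, 3}.
For l_f = 1: m_f ∈ {m_i−1, m_i, m_i+1} ∩ [−1, 1] = {-1, 0} → 2 states.
For l_f = 3: m_f ∈ {m_i−1, m_i, m_i+1} ∩ [−3, 3] = {-2, -1, 0} → 3 states.
Total: 5.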